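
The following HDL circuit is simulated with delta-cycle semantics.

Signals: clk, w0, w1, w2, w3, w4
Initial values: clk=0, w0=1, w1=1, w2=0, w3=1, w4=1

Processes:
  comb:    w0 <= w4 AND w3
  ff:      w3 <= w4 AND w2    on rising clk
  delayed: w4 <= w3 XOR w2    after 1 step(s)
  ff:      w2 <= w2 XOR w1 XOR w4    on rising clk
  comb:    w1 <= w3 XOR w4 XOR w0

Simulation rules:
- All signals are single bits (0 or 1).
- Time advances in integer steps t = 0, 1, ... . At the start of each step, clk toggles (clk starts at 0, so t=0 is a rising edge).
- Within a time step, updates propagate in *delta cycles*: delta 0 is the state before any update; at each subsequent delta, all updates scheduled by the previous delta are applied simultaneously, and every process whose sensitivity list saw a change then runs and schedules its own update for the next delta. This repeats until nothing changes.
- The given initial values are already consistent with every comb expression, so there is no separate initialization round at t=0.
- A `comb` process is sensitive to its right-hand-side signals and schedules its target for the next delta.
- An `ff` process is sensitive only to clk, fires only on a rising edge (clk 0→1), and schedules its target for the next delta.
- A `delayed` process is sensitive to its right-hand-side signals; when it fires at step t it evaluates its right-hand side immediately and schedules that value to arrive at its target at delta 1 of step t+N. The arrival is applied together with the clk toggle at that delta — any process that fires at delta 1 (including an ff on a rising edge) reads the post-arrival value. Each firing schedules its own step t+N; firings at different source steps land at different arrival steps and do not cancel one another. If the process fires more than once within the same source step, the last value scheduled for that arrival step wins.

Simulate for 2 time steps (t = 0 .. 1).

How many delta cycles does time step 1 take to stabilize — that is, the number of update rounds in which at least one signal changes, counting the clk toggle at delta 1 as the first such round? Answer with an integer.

2

t0.Δ0 w1=1 w4=1 w2=0 w0=1 clk=0 w3=1
t0.Δ1 w1=1 w4=1 w2=0 w0=1 clk=1 w3=1
t0.Δ2 w1=1 w4=1 w2=0 w0=1 clk=1 w3=0
t0.Δ3 w1=0 w4=1 w2=0 w0=0 clk=1 w3=0
t0.Δ4 w1=1 w4=1 w2=0 w0=0 clk=1 w3=0
t1.Δ0 w1=1 w4=1 w2=0 w0=0 clk=1 w3=0
t1.Δ1 w1=1 w4=0 w2=0 w0=0 clk=0 w3=0
t1.Δ2 w1=0 w4=0 w2=0 w0=0 clk=0 w3=0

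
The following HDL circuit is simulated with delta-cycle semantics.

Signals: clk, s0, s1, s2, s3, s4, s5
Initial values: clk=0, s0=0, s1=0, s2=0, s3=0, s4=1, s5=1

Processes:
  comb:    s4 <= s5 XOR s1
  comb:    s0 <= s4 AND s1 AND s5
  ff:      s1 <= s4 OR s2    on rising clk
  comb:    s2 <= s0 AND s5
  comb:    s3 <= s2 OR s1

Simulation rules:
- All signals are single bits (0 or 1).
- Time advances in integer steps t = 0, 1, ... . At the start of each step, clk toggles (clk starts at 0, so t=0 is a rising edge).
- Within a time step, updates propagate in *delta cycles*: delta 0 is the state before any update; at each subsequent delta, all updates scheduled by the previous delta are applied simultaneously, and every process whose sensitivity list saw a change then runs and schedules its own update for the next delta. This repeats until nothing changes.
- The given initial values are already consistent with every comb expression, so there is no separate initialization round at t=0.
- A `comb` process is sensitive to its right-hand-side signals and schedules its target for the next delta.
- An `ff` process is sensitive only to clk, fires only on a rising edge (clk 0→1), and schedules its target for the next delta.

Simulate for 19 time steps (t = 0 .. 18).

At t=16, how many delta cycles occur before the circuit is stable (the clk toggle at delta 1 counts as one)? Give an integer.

5

t0.Δ0 s0=0 s1=0 clk=0 s4=1 s5=1 s3=0 s2=0
t0.Δ1 s0=0 s1=0 clk=1 s4=1 s5=1 s3=0 s2=0
t0.Δ2 s0=0 s1=1 clk=1 s4=1 s5=1 s3=0 s2=0
t0.Δ3 s0=1 s1=1 clk=1 s4=0 s5=1 s3=1 s2=0
t0.Δ4 s0=0 s1=1 clk=1 s4=0 s5=1 s3=1 s2=1
t0.Δ5 s0=0 s1=1 clk=1 s4=0 s5=1 s3=1 s2=0
t1.Δ0 s0=0 s1=1 clk=1 s4=0 s5=1 s3=1 s2=0
t1.Δ1 s0=0 s1=1 clk=0 s4=0 s5=1 s3=1 s2=0
t2.Δ0 s0=0 s1=1 clk=0 s4=0 s5=1 s3=1 s2=0
t2.Δ1 s0=0 s1=1 clk=1 s4=0 s5=1 s3=1 s2=0
t2.Δ2 s0=0 s1=0 clk=1 s4=0 s5=1 s3=1 s2=0
t2.Δ3 s0=0 s1=0 clk=1 s4=1 s5=1 s3=0 s2=0
t3.Δ0 s0=0 s1=0 clk=1 s4=1 s5=1 s3=0 s2=0
t3.Δ1 s0=0 s1=0 clk=0 s4=1 s5=1 s3=0 s2=0
t4.Δ0 s0=0 s1=0 clk=0 s4=1 s5=1 s3=0 s2=0
t4.Δ1 s0=0 s1=0 clk=1 s4=1 s5=1 s3=0 s2=0
t4.Δ2 s0=0 s1=1 clk=1 s4=1 s5=1 s3=0 s2=0
t4.Δ3 s0=1 s1=1 clk=1 s4=0 s5=1 s3=1 s2=0
t4.Δ4 s0=0 s1=1 clk=1 s4=0 s5=1 s3=1 s2=1
t4.Δ5 s0=0 s1=1 clk=1 s4=0 s5=1 s3=1 s2=0
t5.Δ0 s0=0 s1=1 clk=1 s4=0 s5=1 s3=1 s2=0
t5.Δ1 s0=0 s1=1 clk=0 s4=0 s5=1 s3=1 s2=0
t6.Δ0 s0=0 s1=1 clk=0 s4=0 s5=1 s3=1 s2=0
t6.Δ1 s0=0 s1=1 clk=1 s4=0 s5=1 s3=1 s2=0
t6.Δ2 s0=0 s1=0 clk=1 s4=0 s5=1 s3=1 s2=0
t6.Δ3 s0=0 s1=0 clk=1 s4=1 s5=1 s3=0 s2=0
t7.Δ0 s0=0 s1=0 clk=1 s4=1 s5=1 s3=0 s2=0
t7.Δ1 s0=0 s1=0 clk=0 s4=1 s5=1 s3=0 s2=0
t8.Δ0 s0=0 s1=0 clk=0 s4=1 s5=1 s3=0 s2=0
t8.Δ1 s0=0 s1=0 clk=1 s4=1 s5=1 s3=0 s2=0
t8.Δ2 s0=0 s1=1 clk=1 s4=1 s5=1 s3=0 s2=0
t8.Δ3 s0=1 s1=1 clk=1 s4=0 s5=1 s3=1 s2=0
t8.Δ4 s0=0 s1=1 clk=1 s4=0 s5=1 s3=1 s2=1
t8.Δ5 s0=0 s1=1 clk=1 s4=0 s5=1 s3=1 s2=0
t9.Δ0 s0=0 s1=1 clk=1 s4=0 s5=1 s3=1 s2=0
t9.Δ1 s0=0 s1=1 clk=0 s4=0 s5=1 s3=1 s2=0
t10.Δ0 s0=0 s1=1 clk=0 s4=0 s5=1 s3=1 s2=0
t10.Δ1 s0=0 s1=1 clk=1 s4=0 s5=1 s3=1 s2=0
t10.Δ2 s0=0 s1=0 clk=1 s4=0 s5=1 s3=1 s2=0
t10.Δ3 s0=0 s1=0 clk=1 s4=1 s5=1 s3=0 s2=0
t11.Δ0 s0=0 s1=0 clk=1 s4=1 s5=1 s3=0 s2=0
t11.Δ1 s0=0 s1=0 clk=0 s4=1 s5=1 s3=0 s2=0
t12.Δ0 s0=0 s1=0 clk=0 s4=1 s5=1 s3=0 s2=0
t12.Δ1 s0=0 s1=0 clk=1 s4=1 s5=1 s3=0 s2=0
t12.Δ2 s0=0 s1=1 clk=1 s4=1 s5=1 s3=0 s2=0
t12.Δ3 s0=1 s1=1 clk=1 s4=0 s5=1 s3=1 s2=0
t12.Δ4 s0=0 s1=1 clk=1 s4=0 s5=1 s3=1 s2=1
t12.Δ5 s0=0 s1=1 clk=1 s4=0 s5=1 s3=1 s2=0
t13.Δ0 s0=0 s1=1 clk=1 s4=0 s5=1 s3=1 s2=0
t13.Δ1 s0=0 s1=1 clk=0 s4=0 s5=1 s3=1 s2=0
t14.Δ0 s0=0 s1=1 clk=0 s4=0 s5=1 s3=1 s2=0
t14.Δ1 s0=0 s1=1 clk=1 s4=0 s5=1 s3=1 s2=0
t14.Δ2 s0=0 s1=0 clk=1 s4=0 s5=1 s3=1 s2=0
t14.Δ3 s0=0 s1=0 clk=1 s4=1 s5=1 s3=0 s2=0
t15.Δ0 s0=0 s1=0 clk=1 s4=1 s5=1 s3=0 s2=0
t15.Δ1 s0=0 s1=0 clk=0 s4=1 s5=1 s3=0 s2=0
t16.Δ0 s0=0 s1=0 clk=0 s4=1 s5=1 s3=0 s2=0
t16.Δ1 s0=0 s1=0 clk=1 s4=1 s5=1 s3=0 s2=0
t16.Δ2 s0=0 s1=1 clk=1 s4=1 s5=1 s3=0 s2=0
t16.Δ3 s0=1 s1=1 clk=1 s4=0 s5=1 s3=1 s2=0
t16.Δ4 s0=0 s1=1 clk=1 s4=0 s5=1 s3=1 s2=1
t16.Δ5 s0=0 s1=1 clk=1 s4=0 s5=1 s3=1 s2=0
t17.Δ0 s0=0 s1=1 clk=1 s4=0 s5=1 s3=1 s2=0
t17.Δ1 s0=0 s1=1 clk=0 s4=0 s5=1 s3=1 s2=0
t18.Δ0 s0=0 s1=1 clk=0 s4=0 s5=1 s3=1 s2=0
t18.Δ1 s0=0 s1=1 clk=1 s4=0 s5=1 s3=1 s2=0
t18.Δ2 s0=0 s1=0 clk=1 s4=0 s5=1 s3=1 s2=0
t18.Δ3 s0=0 s1=0 clk=1 s4=1 s5=1 s3=0 s2=0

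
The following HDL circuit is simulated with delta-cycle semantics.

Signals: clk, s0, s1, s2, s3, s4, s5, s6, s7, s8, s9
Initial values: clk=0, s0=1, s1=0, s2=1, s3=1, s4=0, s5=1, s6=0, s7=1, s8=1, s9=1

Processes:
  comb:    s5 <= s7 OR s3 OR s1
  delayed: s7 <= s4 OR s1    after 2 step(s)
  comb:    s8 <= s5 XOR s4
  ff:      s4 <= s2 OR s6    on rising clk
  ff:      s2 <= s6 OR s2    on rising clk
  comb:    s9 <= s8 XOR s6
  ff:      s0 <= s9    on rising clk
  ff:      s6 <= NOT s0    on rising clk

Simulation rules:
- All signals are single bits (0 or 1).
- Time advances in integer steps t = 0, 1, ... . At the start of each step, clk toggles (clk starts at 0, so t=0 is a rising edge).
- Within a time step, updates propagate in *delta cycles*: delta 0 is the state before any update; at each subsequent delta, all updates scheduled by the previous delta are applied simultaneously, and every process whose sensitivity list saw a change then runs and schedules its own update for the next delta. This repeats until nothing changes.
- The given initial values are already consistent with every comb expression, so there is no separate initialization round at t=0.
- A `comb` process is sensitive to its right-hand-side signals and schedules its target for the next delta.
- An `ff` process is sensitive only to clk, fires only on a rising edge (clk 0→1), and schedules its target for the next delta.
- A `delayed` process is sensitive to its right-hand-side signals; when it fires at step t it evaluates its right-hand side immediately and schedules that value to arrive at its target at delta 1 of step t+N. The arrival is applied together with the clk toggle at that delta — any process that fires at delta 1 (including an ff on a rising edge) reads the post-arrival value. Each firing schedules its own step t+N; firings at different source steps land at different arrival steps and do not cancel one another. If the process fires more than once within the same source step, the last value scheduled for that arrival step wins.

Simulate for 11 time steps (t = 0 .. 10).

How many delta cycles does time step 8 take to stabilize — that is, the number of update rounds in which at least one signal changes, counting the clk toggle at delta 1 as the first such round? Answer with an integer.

[bits: s8,s4,s7,s0,s2,s5,s1,clk,s3,s6,s9]
t=0: Δ0=10111100101 Δ1=10111101101 Δ2=11111101101 Δ3=01111101101 Δ4=01111101100 | 4Δ
t=1: Δ0=01111101100 Δ1=01111100100 | 1Δ
t=2: Δ0=01111100100 Δ1=01111101100 Δ2=01101101100 | 2Δ
t=3: Δ0=01101101100 Δ1=01101100100 | 1Δ
t=4: Δ0=01101100100 Δ1=01101101100 Δ2=01101101110 Δ3=01101101111 | 3Δ
t=5: Δ0=01101101111 Δ1=01101100111 | 1Δ
t=6: Δ0=01101100111 Δ1=01101101111 Δ2=01111101111 | 2Δ
t=7: Δ0=01111101111 Δ1=01111100111 | 1Δ
t=8: Δ0=01111100111 Δ1=01111101111 Δ2=01111101101 Δ3=01111101100 | 3Δ
t=9: Δ0=01111101100 Δ1=01111100100 | 1Δ
t=10: Δ0=01111100100 Δ1=01111101100 Δ2=01101101100 | 2Δ

3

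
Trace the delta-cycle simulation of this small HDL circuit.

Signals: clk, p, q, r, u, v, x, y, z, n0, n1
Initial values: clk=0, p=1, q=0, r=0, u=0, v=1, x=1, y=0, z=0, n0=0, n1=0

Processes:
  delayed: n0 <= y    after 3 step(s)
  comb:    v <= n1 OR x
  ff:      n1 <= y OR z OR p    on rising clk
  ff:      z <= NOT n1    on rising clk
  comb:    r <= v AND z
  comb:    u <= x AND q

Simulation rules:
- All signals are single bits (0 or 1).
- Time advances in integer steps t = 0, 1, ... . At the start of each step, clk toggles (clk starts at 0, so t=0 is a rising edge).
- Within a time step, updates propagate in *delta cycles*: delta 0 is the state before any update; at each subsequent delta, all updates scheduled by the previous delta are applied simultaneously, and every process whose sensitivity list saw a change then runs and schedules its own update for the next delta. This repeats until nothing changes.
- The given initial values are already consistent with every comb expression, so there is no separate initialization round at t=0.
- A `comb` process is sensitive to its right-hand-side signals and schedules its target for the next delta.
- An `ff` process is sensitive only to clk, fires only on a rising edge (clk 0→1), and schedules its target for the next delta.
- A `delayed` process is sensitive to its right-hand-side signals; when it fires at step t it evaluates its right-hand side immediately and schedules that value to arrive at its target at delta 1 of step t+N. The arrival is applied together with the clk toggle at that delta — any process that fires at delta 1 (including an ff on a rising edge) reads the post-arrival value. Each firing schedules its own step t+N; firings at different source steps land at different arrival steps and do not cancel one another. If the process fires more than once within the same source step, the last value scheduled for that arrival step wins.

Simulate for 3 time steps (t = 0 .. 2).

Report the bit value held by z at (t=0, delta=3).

t0.Δ0 p=1 u=0 n1=0 q=0 v=1 z=0 r=0 y=0 n0=0 x=1 clk=0
t0.Δ1 p=1 u=0 n1=0 q=0 v=1 z=0 r=0 y=0 n0=0 x=1 clk=1
t0.Δ2 p=1 u=0 n1=1 q=0 v=1 z=1 r=0 y=0 n0=0 x=1 clk=1
t0.Δ3 p=1 u=0 n1=1 q=0 v=1 z=1 r=1 y=0 n0=0 x=1 clk=1
t1.Δ0 p=1 u=0 n1=1 q=0 v=1 z=1 r=1 y=0 n0=0 x=1 clk=1
t1.Δ1 p=1 u=0 n1=1 q=0 v=1 z=1 r=1 y=0 n0=0 x=1 clk=0
t2.Δ0 p=1 u=0 n1=1 q=0 v=1 z=1 r=1 y=0 n0=0 x=1 clk=0
t2.Δ1 p=1 u=0 n1=1 q=0 v=1 z=1 r=1 y=0 n0=0 x=1 clk=1
t2.Δ2 p=1 u=0 n1=1 q=0 v=1 z=0 r=1 y=0 n0=0 x=1 clk=1
t2.Δ3 p=1 u=0 n1=1 q=0 v=1 z=0 r=0 y=0 n0=0 x=1 clk=1

1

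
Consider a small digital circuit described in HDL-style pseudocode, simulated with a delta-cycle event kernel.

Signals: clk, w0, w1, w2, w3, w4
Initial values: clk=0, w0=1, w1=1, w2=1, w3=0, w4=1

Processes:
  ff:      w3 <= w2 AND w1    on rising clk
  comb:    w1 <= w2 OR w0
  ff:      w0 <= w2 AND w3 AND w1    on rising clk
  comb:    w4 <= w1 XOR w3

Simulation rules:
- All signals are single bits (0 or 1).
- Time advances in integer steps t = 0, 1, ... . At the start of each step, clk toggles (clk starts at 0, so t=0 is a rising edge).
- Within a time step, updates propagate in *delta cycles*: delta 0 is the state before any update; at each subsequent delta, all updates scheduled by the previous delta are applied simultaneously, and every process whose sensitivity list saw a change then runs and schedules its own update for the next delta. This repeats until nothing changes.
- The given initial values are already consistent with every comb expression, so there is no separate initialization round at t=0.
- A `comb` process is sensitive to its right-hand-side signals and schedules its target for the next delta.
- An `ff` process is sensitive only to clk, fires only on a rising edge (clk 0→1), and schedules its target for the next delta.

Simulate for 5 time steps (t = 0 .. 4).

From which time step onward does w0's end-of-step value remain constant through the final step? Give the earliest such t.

2

t=0 Δ0: w1=1 w4=1 clk=0 w3=0 w0=1 w2=1
  Δ1: clk:0→1
  Δ2: w3:0→1, w0:1→0
  Δ3: w4:1→0
  (3Δ to stable)
t=1 Δ0: w1=1 w4=0 clk=1 w3=1 w0=0 w2=1
  Δ1: clk:1→0
  (1Δ to stable)
t=2 Δ0: w1=1 w4=0 clk=0 w3=1 w0=0 w2=1
  Δ1: clk:0→1
  Δ2: w0:0→1
  (2Δ to stable)
t=3 Δ0: w1=1 w4=0 clk=1 w3=1 w0=1 w2=1
  Δ1: clk:1→0
  (1Δ to stable)
t=4 Δ0: w1=1 w4=0 clk=0 w3=1 w0=1 w2=1
  Δ1: clk:0→1
  (1Δ to stable)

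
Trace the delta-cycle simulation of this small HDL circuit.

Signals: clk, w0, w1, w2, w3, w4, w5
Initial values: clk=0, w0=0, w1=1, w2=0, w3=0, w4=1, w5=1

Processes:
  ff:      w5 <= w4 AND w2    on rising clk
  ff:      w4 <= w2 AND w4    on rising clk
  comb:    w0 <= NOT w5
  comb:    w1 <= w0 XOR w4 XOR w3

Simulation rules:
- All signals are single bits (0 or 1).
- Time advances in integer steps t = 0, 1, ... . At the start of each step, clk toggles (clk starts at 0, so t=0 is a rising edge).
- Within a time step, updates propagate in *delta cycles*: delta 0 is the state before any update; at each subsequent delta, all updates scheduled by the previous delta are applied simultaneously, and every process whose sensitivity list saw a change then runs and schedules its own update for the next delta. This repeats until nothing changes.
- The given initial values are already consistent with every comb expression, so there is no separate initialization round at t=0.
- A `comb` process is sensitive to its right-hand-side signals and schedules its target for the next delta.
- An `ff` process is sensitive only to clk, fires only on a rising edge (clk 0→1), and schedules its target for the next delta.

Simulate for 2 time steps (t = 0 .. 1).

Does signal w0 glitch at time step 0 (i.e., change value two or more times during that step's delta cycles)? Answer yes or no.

t=0 Δ0: w5=1 w2=0 w0=0 w4=1 w1=1 w3=0 clk=0
  Δ1: clk:0→1
  Δ2: w5:1→0, w4:1→0
  Δ3: w0:0→1, w1:1→0
  Δ4: w1:0→1
  (4Δ to stable)
t=1 Δ0: w5=0 w2=0 w0=1 w4=0 w1=1 w3=0 clk=1
  Δ1: clk:1→0
  (1Δ to stable)

no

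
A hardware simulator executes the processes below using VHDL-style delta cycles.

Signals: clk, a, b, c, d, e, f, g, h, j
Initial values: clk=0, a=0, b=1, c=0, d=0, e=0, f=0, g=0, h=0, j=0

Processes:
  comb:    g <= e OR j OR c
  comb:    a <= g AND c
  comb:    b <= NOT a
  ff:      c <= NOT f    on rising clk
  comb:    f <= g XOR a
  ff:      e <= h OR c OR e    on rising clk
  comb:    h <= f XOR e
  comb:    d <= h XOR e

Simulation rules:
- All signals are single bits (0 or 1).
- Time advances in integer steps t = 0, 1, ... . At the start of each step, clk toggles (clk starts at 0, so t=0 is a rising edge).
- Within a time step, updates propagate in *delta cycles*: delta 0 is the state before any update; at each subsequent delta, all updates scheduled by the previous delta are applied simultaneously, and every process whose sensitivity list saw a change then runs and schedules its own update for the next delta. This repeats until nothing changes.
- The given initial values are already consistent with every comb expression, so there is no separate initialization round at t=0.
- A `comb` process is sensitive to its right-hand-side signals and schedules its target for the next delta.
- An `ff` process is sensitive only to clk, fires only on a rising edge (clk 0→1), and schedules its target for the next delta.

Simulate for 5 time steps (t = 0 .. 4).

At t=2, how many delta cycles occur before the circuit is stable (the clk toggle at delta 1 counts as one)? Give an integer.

t0.Δ0 e=0 c=0 clk=0 a=0 d=0 g=0 h=0 b=1 f=0 j=0
t0.Δ1 e=0 c=0 clk=1 a=0 d=0 g=0 h=0 b=1 f=0 j=0
t0.Δ2 e=0 c=1 clk=1 a=0 d=0 g=0 h=0 b=1 f=0 j=0
t0.Δ3 e=0 c=1 clk=1 a=0 d=0 g=1 h=0 b=1 f=0 j=0
t0.Δ4 e=0 c=1 clk=1 a=1 d=0 g=1 h=0 b=1 f=1 j=0
t0.Δ5 e=0 c=1 clk=1 a=1 d=0 g=1 h=1 b=0 f=0 j=0
t0.Δ6 e=0 c=1 clk=1 a=1 d=1 g=1 h=0 b=0 f=0 j=0
t0.Δ7 e=0 c=1 clk=1 a=1 d=0 g=1 h=0 b=0 f=0 j=0
t1.Δ0 e=0 c=1 clk=1 a=1 d=0 g=1 h=0 b=0 f=0 j=0
t1.Δ1 e=0 c=1 clk=0 a=1 d=0 g=1 h=0 b=0 f=0 j=0
t2.Δ0 e=0 c=1 clk=0 a=1 d=0 g=1 h=0 b=0 f=0 j=0
t2.Δ1 e=0 c=1 clk=1 a=1 d=0 g=1 h=0 b=0 f=0 j=0
t2.Δ2 e=1 c=1 clk=1 a=1 d=0 g=1 h=0 b=0 f=0 j=0
t2.Δ3 e=1 c=1 clk=1 a=1 d=1 g=1 h=1 b=0 f=0 j=0
t2.Δ4 e=1 c=1 clk=1 a=1 d=0 g=1 h=1 b=0 f=0 j=0
t3.Δ0 e=1 c=1 clk=1 a=1 d=0 g=1 h=1 b=0 f=0 j=0
t3.Δ1 e=1 c=1 clk=0 a=1 d=0 g=1 h=1 b=0 f=0 j=0
t4.Δ0 e=1 c=1 clk=0 a=1 d=0 g=1 h=1 b=0 f=0 j=0
t4.Δ1 e=1 c=1 clk=1 a=1 d=0 g=1 h=1 b=0 f=0 j=0

4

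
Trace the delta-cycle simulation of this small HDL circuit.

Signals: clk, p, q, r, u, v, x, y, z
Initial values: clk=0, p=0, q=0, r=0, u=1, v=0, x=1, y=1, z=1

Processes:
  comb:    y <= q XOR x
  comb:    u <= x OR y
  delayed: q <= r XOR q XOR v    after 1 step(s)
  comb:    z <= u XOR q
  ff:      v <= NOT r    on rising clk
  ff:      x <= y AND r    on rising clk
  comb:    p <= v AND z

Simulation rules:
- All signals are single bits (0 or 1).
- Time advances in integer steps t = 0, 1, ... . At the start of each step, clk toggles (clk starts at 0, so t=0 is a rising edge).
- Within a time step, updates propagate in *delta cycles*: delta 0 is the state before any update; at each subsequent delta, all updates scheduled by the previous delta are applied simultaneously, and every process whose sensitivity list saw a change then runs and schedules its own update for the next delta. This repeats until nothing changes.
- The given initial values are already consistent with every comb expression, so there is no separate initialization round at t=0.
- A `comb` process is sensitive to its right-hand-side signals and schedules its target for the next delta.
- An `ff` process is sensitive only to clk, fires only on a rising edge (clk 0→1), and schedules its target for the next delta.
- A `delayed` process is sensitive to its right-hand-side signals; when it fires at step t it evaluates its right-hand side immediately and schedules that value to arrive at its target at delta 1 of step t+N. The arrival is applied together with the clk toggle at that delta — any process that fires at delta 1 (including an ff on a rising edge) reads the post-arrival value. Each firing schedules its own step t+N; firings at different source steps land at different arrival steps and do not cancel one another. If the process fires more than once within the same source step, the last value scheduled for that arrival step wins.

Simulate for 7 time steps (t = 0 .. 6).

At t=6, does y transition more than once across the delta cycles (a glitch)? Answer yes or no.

t=0 Δ0: x=1 p=0 q=0 r=0 clk=0 z=1 v=0 y=1 u=1
  Δ1: clk:0→1
  Δ2: x:1→0, v:0→1
  Δ3: p:0→1, y:1→0
  Δ4: u:1→0
  Δ5: z:1→0
  Δ6: p:1→0
  (6Δ to stable)
t=1 Δ0: x=0 p=0 q=0 r=0 clk=1 z=0 v=1 y=0 u=0
  Δ1: q:0→1, clk:1→0
  Δ2: z:0→1, y:0→1
  Δ3: p:0→1, u:0→1
  Δ4: z:1→0
  Δ5: p:1→0
  (5Δ to stable)
t=2 Δ0: x=0 p=0 q=1 r=0 clk=0 z=0 v=1 y=1 u=1
  Δ1: q:1→0, clk:0→1
  Δ2: z:0→1, y:1→0
  Δ3: p:0→1, u:1→0
  Δ4: z:1→0
  Δ5: p:1→0
  (5Δ to stable)
t=3 Δ0: x=0 p=0 q=0 r=0 clk=1 z=0 v=1 y=0 u=0
  Δ1: q:0→1, clk:1→0
  Δ2: z:0→1, y:0→1
  Δ3: p:0→1, u:0→1
  Δ4: z:1→0
  Δ5: p:1→0
  (5Δ to stable)
t=4 Δ0: x=0 p=0 q=1 r=0 clk=0 z=0 v=1 y=1 u=1
  Δ1: q:1→0, clk:0→1
  Δ2: z:0→1, y:1→0
  Δ3: p:0→1, u:1→0
  Δ4: z:1→0
  Δ5: p:1→0
  (5Δ to stable)
t=5 Δ0: x=0 p=0 q=0 r=0 clk=1 z=0 v=1 y=0 u=0
  Δ1: q:0→1, clk:1→0
  Δ2: z:0→1, y:0→1
  Δ3: p:0→1, u:0→1
  Δ4: z:1→0
  Δ5: p:1→0
  (5Δ to stable)
t=6 Δ0: x=0 p=0 q=1 r=0 clk=0 z=0 v=1 y=1 u=1
  Δ1: q:1→0, clk:0→1
  Δ2: z:0→1, y:1→0
  Δ3: p:0→1, u:1→0
  Δ4: z:1→0
  Δ5: p:1→0
  (5Δ to stable)

no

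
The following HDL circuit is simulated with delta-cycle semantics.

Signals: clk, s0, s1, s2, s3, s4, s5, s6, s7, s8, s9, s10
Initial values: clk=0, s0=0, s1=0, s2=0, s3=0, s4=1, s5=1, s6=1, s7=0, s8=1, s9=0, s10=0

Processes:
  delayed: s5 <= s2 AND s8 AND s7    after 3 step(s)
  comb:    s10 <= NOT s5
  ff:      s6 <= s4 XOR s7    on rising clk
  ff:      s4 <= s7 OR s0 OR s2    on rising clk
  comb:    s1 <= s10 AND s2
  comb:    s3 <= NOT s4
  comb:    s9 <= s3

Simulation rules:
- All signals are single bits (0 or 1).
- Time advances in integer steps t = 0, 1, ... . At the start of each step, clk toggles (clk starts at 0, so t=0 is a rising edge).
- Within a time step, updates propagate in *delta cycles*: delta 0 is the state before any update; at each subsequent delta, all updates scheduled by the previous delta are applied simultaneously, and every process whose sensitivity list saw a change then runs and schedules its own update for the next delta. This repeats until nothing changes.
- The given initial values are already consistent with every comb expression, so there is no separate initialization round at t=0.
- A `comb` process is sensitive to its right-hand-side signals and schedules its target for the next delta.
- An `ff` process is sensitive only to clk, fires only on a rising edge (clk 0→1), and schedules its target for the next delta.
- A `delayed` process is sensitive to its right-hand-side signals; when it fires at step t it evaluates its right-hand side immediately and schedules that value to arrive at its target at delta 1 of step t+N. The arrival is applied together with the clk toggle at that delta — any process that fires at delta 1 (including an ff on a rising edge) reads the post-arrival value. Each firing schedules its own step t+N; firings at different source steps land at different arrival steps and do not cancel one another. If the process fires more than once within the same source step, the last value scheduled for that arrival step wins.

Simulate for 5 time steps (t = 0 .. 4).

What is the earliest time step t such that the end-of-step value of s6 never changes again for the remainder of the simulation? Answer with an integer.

2

[bits: s3,s5,clk,s9,s2,s0,s7,s6,s10,s4,s8,s1]
t=0: Δ0=010000010110 Δ1=011000010110 Δ2=011000010010 Δ3=111000010010 Δ4=111100010010 | 4Δ
t=1: Δ0=111100010010 Δ1=110100010010 | 1Δ
t=2: Δ0=110100010010 Δ1=111100010010 Δ2=111100000010 | 2Δ
t=3: Δ0=111100000010 Δ1=110100000010 | 1Δ
t=4: Δ0=110100000010 Δ1=111100000010 | 1Δ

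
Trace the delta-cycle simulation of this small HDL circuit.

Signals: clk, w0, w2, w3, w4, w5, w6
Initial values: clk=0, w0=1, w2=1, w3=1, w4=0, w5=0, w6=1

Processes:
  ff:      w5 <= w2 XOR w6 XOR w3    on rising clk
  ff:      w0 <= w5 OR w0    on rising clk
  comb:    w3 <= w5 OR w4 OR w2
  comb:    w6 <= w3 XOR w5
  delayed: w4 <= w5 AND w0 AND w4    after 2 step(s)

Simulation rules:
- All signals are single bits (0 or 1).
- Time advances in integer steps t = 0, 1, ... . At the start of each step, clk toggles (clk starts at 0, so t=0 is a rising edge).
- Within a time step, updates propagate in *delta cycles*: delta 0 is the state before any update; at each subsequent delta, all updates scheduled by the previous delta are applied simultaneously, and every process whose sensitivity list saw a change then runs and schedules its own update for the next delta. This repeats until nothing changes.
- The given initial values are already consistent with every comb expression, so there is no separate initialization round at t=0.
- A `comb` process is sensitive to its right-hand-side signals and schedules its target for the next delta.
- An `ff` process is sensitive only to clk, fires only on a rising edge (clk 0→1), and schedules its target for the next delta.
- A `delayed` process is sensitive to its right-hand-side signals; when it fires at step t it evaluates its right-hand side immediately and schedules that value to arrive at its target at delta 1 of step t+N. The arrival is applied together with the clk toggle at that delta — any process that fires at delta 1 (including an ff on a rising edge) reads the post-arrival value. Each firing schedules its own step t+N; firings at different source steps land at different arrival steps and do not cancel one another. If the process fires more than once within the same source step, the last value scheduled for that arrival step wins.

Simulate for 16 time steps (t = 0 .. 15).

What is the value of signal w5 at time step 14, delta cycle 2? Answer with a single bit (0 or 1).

t=0 Δ0: w6=1 w3=1 w4=0 clk=0 w2=1 w5=0 w0=1
  Δ1: clk:0→1
  Δ2: w5:0→1
  Δ3: w6:1→0
  (3Δ to stable)
t=1 Δ0: w6=0 w3=1 w4=0 clk=1 w2=1 w5=1 w0=1
  Δ1: clk:1→0
  (1Δ to stable)
t=2 Δ0: w6=0 w3=1 w4=0 clk=0 w2=1 w5=1 w0=1
  Δ1: clk:0→1
  Δ2: w5:1→0
  Δ3: w6:0→1
  (3Δ to stable)
t=3 Δ0: w6=1 w3=1 w4=0 clk=1 w2=1 w5=0 w0=1
  Δ1: clk:1→0
  (1Δ to stable)
t=4 Δ0: w6=1 w3=1 w4=0 clk=0 w2=1 w5=0 w0=1
  Δ1: clk:0→1
  Δ2: w5:0→1
  Δ3: w6:1→0
  (3Δ to stable)
t=5 Δ0: w6=0 w3=1 w4=0 clk=1 w2=1 w5=1 w0=1
  Δ1: clk:1→0
  (1Δ to stable)
t=6 Δ0: w6=0 w3=1 w4=0 clk=0 w2=1 w5=1 w0=1
  Δ1: clk:0→1
  Δ2: w5:1→0
  Δ3: w6:0→1
  (3Δ to stable)
t=7 Δ0: w6=1 w3=1 w4=0 clk=1 w2=1 w5=0 w0=1
  Δ1: clk:1→0
  (1Δ to stable)
t=8 Δ0: w6=1 w3=1 w4=0 clk=0 w2=1 w5=0 w0=1
  Δ1: clk:0→1
  Δ2: w5:0→1
  Δ3: w6:1→0
  (3Δ to stable)
t=9 Δ0: w6=0 w3=1 w4=0 clk=1 w2=1 w5=1 w0=1
  Δ1: clk:1→0
  (1Δ to stable)
t=10 Δ0: w6=0 w3=1 w4=0 clk=0 w2=1 w5=1 w0=1
  Δ1: clk:0→1
  Δ2: w5:1→0
  Δ3: w6:0→1
  (3Δ to stable)
t=11 Δ0: w6=1 w3=1 w4=0 clk=1 w2=1 w5=0 w0=1
  Δ1: clk:1→0
  (1Δ to stable)
t=12 Δ0: w6=1 w3=1 w4=0 clk=0 w2=1 w5=0 w0=1
  Δ1: clk:0→1
  Δ2: w5:0→1
  Δ3: w6:1→0
  (3Δ to stable)
t=13 Δ0: w6=0 w3=1 w4=0 clk=1 w2=1 w5=1 w0=1
  Δ1: clk:1→0
  (1Δ to stable)
t=14 Δ0: w6=0 w3=1 w4=0 clk=0 w2=1 w5=1 w0=1
  Δ1: clk:0→1
  Δ2: w5:1→0
  Δ3: w6:0→1
  (3Δ to stable)
t=15 Δ0: w6=1 w3=1 w4=0 clk=1 w2=1 w5=0 w0=1
  Δ1: clk:1→0
  (1Δ to stable)

0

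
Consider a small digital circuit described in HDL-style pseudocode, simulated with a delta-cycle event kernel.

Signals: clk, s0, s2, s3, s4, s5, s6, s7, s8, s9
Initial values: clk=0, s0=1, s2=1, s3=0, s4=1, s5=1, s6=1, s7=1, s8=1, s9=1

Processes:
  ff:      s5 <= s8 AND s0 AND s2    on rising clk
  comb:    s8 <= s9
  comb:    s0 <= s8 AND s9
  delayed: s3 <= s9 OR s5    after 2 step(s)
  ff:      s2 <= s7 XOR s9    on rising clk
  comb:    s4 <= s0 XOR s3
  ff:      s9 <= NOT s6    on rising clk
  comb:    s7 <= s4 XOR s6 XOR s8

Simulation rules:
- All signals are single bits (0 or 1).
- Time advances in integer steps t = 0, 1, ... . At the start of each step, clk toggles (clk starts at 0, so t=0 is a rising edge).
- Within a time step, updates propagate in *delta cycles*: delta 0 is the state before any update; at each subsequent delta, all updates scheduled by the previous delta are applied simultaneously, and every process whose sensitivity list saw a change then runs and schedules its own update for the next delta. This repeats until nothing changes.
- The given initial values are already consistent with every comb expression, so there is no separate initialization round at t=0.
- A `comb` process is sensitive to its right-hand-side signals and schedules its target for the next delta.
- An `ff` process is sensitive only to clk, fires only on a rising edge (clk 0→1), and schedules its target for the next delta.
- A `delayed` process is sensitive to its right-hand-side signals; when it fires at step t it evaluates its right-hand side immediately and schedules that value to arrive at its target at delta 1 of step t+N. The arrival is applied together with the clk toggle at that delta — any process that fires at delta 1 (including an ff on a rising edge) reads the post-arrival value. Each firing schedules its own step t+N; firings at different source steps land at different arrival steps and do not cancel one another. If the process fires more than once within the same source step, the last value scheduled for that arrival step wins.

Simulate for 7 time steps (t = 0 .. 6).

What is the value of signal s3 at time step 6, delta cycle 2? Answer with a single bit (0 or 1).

t0.Δ0 clk=0 s6=1 s5=1 s4=1 s8=1 s9=1 s3=0 s7=1 s2=1 s0=1
t0.Δ1 clk=1 s6=1 s5=1 s4=1 s8=1 s9=1 s3=0 s7=1 s2=1 s0=1
t0.Δ2 clk=1 s6=1 s5=1 s4=1 s8=1 s9=0 s3=0 s7=1 s2=0 s0=1
t0.Δ3 clk=1 s6=1 s5=1 s4=1 s8=0 s9=0 s3=0 s7=1 s2=0 s0=0
t0.Δ4 clk=1 s6=1 s5=1 s4=0 s8=0 s9=0 s3=0 s7=0 s2=0 s0=0
t0.Δ5 clk=1 s6=1 s5=1 s4=0 s8=0 s9=0 s3=0 s7=1 s2=0 s0=0
t1.Δ0 clk=1 s6=1 s5=1 s4=0 s8=0 s9=0 s3=0 s7=1 s2=0 s0=0
t1.Δ1 clk=0 s6=1 s5=1 s4=0 s8=0 s9=0 s3=0 s7=1 s2=0 s0=0
t2.Δ0 clk=0 s6=1 s5=1 s4=0 s8=0 s9=0 s3=0 s7=1 s2=0 s0=0
t2.Δ1 clk=1 s6=1 s5=1 s4=0 s8=0 s9=0 s3=1 s7=1 s2=0 s0=0
t2.Δ2 clk=1 s6=1 s5=0 s4=1 s8=0 s9=0 s3=1 s7=1 s2=1 s0=0
t2.Δ3 clk=1 s6=1 s5=0 s4=1 s8=0 s9=0 s3=1 s7=0 s2=1 s0=0
t3.Δ0 clk=1 s6=1 s5=0 s4=1 s8=0 s9=0 s3=1 s7=0 s2=1 s0=0
t3.Δ1 clk=0 s6=1 s5=0 s4=1 s8=0 s9=0 s3=1 s7=0 s2=1 s0=0
t4.Δ0 clk=0 s6=1 s5=0 s4=1 s8=0 s9=0 s3=1 s7=0 s2=1 s0=0
t4.Δ1 clk=1 s6=1 s5=0 s4=1 s8=0 s9=0 s3=0 s7=0 s2=1 s0=0
t4.Δ2 clk=1 s6=1 s5=0 s4=0 s8=0 s9=0 s3=0 s7=0 s2=0 s0=0
t4.Δ3 clk=1 s6=1 s5=0 s4=0 s8=0 s9=0 s3=0 s7=1 s2=0 s0=0
t5.Δ0 clk=1 s6=1 s5=0 s4=0 s8=0 s9=0 s3=0 s7=1 s2=0 s0=0
t5.Δ1 clk=0 s6=1 s5=0 s4=0 s8=0 s9=0 s3=0 s7=1 s2=0 s0=0
t6.Δ0 clk=0 s6=1 s5=0 s4=0 s8=0 s9=0 s3=0 s7=1 s2=0 s0=0
t6.Δ1 clk=1 s6=1 s5=0 s4=0 s8=0 s9=0 s3=0 s7=1 s2=0 s0=0
t6.Δ2 clk=1 s6=1 s5=0 s4=0 s8=0 s9=0 s3=0 s7=1 s2=1 s0=0

0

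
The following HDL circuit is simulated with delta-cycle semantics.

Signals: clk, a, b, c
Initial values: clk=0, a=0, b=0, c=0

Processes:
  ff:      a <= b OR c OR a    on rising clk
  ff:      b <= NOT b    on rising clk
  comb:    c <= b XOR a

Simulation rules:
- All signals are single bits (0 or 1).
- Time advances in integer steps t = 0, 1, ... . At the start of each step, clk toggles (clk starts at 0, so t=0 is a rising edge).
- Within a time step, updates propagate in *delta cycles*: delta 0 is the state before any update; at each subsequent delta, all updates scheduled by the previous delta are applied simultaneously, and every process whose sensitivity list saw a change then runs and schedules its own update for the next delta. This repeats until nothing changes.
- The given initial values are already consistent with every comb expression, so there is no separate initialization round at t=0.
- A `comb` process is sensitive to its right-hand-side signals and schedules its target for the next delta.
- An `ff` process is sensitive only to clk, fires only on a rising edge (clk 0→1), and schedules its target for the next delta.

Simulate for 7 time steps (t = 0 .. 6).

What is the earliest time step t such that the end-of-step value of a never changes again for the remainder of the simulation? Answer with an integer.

2

t0.Δ0 c=0 b=0 a=0 clk=0
t0.Δ1 c=0 b=0 a=0 clk=1
t0.Δ2 c=0 b=1 a=0 clk=1
t0.Δ3 c=1 b=1 a=0 clk=1
t1.Δ0 c=1 b=1 a=0 clk=1
t1.Δ1 c=1 b=1 a=0 clk=0
t2.Δ0 c=1 b=1 a=0 clk=0
t2.Δ1 c=1 b=1 a=0 clk=1
t2.Δ2 c=1 b=0 a=1 clk=1
t3.Δ0 c=1 b=0 a=1 clk=1
t3.Δ1 c=1 b=0 a=1 clk=0
t4.Δ0 c=1 b=0 a=1 clk=0
t4.Δ1 c=1 b=0 a=1 clk=1
t4.Δ2 c=1 b=1 a=1 clk=1
t4.Δ3 c=0 b=1 a=1 clk=1
t5.Δ0 c=0 b=1 a=1 clk=1
t5.Δ1 c=0 b=1 a=1 clk=0
t6.Δ0 c=0 b=1 a=1 clk=0
t6.Δ1 c=0 b=1 a=1 clk=1
t6.Δ2 c=0 b=0 a=1 clk=1
t6.Δ3 c=1 b=0 a=1 clk=1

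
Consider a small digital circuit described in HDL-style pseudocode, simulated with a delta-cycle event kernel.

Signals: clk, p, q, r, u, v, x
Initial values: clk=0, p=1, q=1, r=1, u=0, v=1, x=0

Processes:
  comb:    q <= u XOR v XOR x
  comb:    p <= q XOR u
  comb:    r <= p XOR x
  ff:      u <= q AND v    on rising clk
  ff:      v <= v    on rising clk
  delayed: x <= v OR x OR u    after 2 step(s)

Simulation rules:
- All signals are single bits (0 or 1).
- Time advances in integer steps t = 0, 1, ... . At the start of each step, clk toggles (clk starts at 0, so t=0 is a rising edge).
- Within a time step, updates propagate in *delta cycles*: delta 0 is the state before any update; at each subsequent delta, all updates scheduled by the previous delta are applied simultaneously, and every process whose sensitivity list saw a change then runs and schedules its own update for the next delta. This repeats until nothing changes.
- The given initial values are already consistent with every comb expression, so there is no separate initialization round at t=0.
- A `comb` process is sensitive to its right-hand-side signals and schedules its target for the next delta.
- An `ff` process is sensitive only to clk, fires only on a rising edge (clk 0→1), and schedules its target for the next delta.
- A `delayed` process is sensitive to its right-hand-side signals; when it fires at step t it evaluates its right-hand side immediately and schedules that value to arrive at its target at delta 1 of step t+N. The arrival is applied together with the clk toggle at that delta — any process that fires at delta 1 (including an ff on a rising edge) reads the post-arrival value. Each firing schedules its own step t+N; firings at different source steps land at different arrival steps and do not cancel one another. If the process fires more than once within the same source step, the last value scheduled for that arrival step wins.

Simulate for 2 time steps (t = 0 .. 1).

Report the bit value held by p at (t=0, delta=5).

1

t0.Δ0 u=0 v=1 clk=0 q=1 r=1 x=0 p=1
t0.Δ1 u=0 v=1 clk=1 q=1 r=1 x=0 p=1
t0.Δ2 u=1 v=1 clk=1 q=1 r=1 x=0 p=1
t0.Δ3 u=1 v=1 clk=1 q=0 r=1 x=0 p=0
t0.Δ4 u=1 v=1 clk=1 q=0 r=0 x=0 p=1
t0.Δ5 u=1 v=1 clk=1 q=0 r=1 x=0 p=1
t1.Δ0 u=1 v=1 clk=1 q=0 r=1 x=0 p=1
t1.Δ1 u=1 v=1 clk=0 q=0 r=1 x=0 p=1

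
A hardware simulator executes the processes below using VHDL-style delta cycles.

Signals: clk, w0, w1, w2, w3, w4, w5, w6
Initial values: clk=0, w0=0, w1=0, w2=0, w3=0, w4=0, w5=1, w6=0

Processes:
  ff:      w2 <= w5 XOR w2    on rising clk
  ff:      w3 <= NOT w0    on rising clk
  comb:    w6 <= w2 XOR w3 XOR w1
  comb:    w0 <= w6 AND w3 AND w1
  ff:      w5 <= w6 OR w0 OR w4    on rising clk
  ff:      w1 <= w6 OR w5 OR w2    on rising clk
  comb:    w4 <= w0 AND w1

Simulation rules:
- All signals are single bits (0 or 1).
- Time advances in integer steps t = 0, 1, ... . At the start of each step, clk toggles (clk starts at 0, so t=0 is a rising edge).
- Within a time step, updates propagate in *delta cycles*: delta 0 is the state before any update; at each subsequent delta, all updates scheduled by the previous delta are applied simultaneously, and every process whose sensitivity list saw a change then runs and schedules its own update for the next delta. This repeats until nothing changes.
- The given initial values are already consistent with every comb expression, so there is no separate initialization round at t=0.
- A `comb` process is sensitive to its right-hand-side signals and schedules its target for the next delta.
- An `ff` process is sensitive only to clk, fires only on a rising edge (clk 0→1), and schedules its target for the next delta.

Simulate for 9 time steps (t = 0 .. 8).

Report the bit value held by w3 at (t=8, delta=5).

1

t=0 Δ0: w0=0 w4=0 w1=0 w6=0 w3=0 clk=0 w2=0 w5=1
  Δ1: clk:0→1
  Δ2: w1:0→1, w3:0→1, w2:0→1, w5:1→0
  Δ3: w6:0→1
  Δ4: w0:0→1
  Δ5: w4:0→1
  (5Δ to stable)
t=1 Δ0: w0=1 w4=1 w1=1 w6=1 w3=1 clk=1 w2=1 w5=0
  Δ1: clk:1→0
  (1Δ to stable)
t=2 Δ0: w0=1 w4=1 w1=1 w6=1 w3=1 clk=0 w2=1 w5=0
  Δ1: clk:0→1
  Δ2: w3:1→0, w5:0→1
  Δ3: w0:1→0, w6:1→0
  Δ4: w4:1→0
  (4Δ to stable)
t=3 Δ0: w0=0 w4=0 w1=1 w6=0 w3=0 clk=1 w2=1 w5=1
  Δ1: clk:1→0
  (1Δ to stable)
t=4 Δ0: w0=0 w4=0 w1=1 w6=0 w3=0 clk=0 w2=1 w5=1
  Δ1: clk:0→1
  Δ2: w3:0→1, w2:1→0, w5:1→0
  (2Δ to stable)
t=5 Δ0: w0=0 w4=0 w1=1 w6=0 w3=1 clk=1 w2=0 w5=0
  Δ1: clk:1→0
  (1Δ to stable)
t=6 Δ0: w0=0 w4=0 w1=1 w6=0 w3=1 clk=0 w2=0 w5=0
  Δ1: clk:0→1
  Δ2: w1:1→0
  Δ3: w6:0→1
  (3Δ to stable)
t=7 Δ0: w0=0 w4=0 w1=0 w6=1 w3=1 clk=1 w2=0 w5=0
  Δ1: clk:1→0
  (1Δ to stable)
t=8 Δ0: w0=0 w4=0 w1=0 w6=1 w3=1 clk=0 w2=0 w5=0
  Δ1: clk:0→1
  Δ2: w1:0→1, w5:0→1
  Δ3: w0:0→1, w6:1→0
  Δ4: w0:1→0, w4:0→1
  Δ5: w4:1→0
  (5Δ to stable)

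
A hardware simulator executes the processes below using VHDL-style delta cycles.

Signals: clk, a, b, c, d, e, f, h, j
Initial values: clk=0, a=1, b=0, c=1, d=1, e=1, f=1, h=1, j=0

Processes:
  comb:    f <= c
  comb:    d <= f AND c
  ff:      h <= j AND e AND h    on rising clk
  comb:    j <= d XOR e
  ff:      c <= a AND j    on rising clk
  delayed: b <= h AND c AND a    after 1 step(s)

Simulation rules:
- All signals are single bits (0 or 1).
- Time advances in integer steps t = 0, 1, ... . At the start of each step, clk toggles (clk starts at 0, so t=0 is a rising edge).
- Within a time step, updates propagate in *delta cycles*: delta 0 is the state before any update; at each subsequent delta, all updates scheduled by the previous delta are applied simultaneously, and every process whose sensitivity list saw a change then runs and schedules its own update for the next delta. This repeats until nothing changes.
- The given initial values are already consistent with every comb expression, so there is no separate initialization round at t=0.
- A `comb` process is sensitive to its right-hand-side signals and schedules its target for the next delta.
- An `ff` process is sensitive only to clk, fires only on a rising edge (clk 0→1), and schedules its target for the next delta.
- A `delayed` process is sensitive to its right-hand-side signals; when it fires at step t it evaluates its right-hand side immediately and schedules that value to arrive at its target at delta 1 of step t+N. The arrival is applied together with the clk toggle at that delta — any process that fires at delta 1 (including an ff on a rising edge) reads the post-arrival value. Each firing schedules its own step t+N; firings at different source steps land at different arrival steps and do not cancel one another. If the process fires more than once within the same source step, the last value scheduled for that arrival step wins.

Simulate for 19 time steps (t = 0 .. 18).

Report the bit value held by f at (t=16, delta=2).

1

t=0 Δ0: clk=0 c=1 d=1 b=0 e=1 h=1 f=1 a=1 j=0
  Δ1: clk:0→1
  Δ2: c:1→0, h:1→0
  Δ3: d:1→0, f:1→0
  Δ4: j:0→1
  (4Δ to stable)
t=1 Δ0: clk=1 c=0 d=0 b=0 e=1 h=0 f=0 a=1 j=1
  Δ1: clk:1→0
  (1Δ to stable)
t=2 Δ0: clk=0 c=0 d=0 b=0 e=1 h=0 f=0 a=1 j=1
  Δ1: clk:0→1
  Δ2: c:0→1
  Δ3: f:0→1
  Δ4: d:0→1
  Δ5: j:1→0
  (5Δ to stable)
t=3 Δ0: clk=1 c=1 d=1 b=0 e=1 h=0 f=1 a=1 j=0
  Δ1: clk:1→0
  (1Δ to stable)
t=4 Δ0: clk=0 c=1 d=1 b=0 e=1 h=0 f=1 a=1 j=0
  Δ1: clk:0→1
  Δ2: c:1→0
  Δ3: d:1→0, f:1→0
  Δ4: j:0→1
  (4Δ to stable)
t=5 Δ0: clk=1 c=0 d=0 b=0 e=1 h=0 f=0 a=1 j=1
  Δ1: clk:1→0
  (1Δ to stable)
t=6 Δ0: clk=0 c=0 d=0 b=0 e=1 h=0 f=0 a=1 j=1
  Δ1: clk:0→1
  Δ2: c:0→1
  Δ3: f:0→1
  Δ4: d:0→1
  Δ5: j:1→0
  (5Δ to stable)
t=7 Δ0: clk=1 c=1 d=1 b=0 e=1 h=0 f=1 a=1 j=0
  Δ1: clk:1→0
  (1Δ to stable)
t=8 Δ0: clk=0 c=1 d=1 b=0 e=1 h=0 f=1 a=1 j=0
  Δ1: clk:0→1
  Δ2: c:1→0
  Δ3: d:1→0, f:1→0
  Δ4: j:0→1
  (4Δ to stable)
t=9 Δ0: clk=1 c=0 d=0 b=0 e=1 h=0 f=0 a=1 j=1
  Δ1: clk:1→0
  (1Δ to stable)
t=10 Δ0: clk=0 c=0 d=0 b=0 e=1 h=0 f=0 a=1 j=1
  Δ1: clk:0→1
  Δ2: c:0→1
  Δ3: f:0→1
  Δ4: d:0→1
  Δ5: j:1→0
  (5Δ to stable)
t=11 Δ0: clk=1 c=1 d=1 b=0 e=1 h=0 f=1 a=1 j=0
  Δ1: clk:1→0
  (1Δ to stable)
t=12 Δ0: clk=0 c=1 d=1 b=0 e=1 h=0 f=1 a=1 j=0
  Δ1: clk:0→1
  Δ2: c:1→0
  Δ3: d:1→0, f:1→0
  Δ4: j:0→1
  (4Δ to stable)
t=13 Δ0: clk=1 c=0 d=0 b=0 e=1 h=0 f=0 a=1 j=1
  Δ1: clk:1→0
  (1Δ to stable)
t=14 Δ0: clk=0 c=0 d=0 b=0 e=1 h=0 f=0 a=1 j=1
  Δ1: clk:0→1
  Δ2: c:0→1
  Δ3: f:0→1
  Δ4: d:0→1
  Δ5: j:1→0
  (5Δ to stable)
t=15 Δ0: clk=1 c=1 d=1 b=0 e=1 h=0 f=1 a=1 j=0
  Δ1: clk:1→0
  (1Δ to stable)
t=16 Δ0: clk=0 c=1 d=1 b=0 e=1 h=0 f=1 a=1 j=0
  Δ1: clk:0→1
  Δ2: c:1→0
  Δ3: d:1→0, f:1→0
  Δ4: j:0→1
  (4Δ to stable)
t=17 Δ0: clk=1 c=0 d=0 b=0 e=1 h=0 f=0 a=1 j=1
  Δ1: clk:1→0
  (1Δ to stable)
t=18 Δ0: clk=0 c=0 d=0 b=0 e=1 h=0 f=0 a=1 j=1
  Δ1: clk:0→1
  Δ2: c:0→1
  Δ3: f:0→1
  Δ4: d:0→1
  Δ5: j:1→0
  (5Δ to stable)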